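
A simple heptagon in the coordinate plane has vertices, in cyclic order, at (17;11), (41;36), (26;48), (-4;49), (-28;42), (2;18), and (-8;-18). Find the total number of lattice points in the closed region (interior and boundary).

By the shoelace formula, twice the signed area is |(17·36 − 41·11) + (41·48 − 26·36) + (26·49 − (-4)·48) + ((-4)·42 − (-28)·49) + ((-28)·18 − 2·42) + (2·(-18) − (-8)·18) + ((-8)·11 − 17·(-18))| = 3601, so the area is 3601/2.
Summing gcd(|Δx|,|Δy|) over the edges gives the boundary count: gcd(24,25) + gcd(15,12) + gcd(30,1) + gcd(24,7) + gcd(30,24) + gcd(10,36) + gcd(25,29) = 1+3+1+1+6+2+1 = 15.
Pick's theorem gives I = A − B/2 + 1 = 3601/2 − 15/2 + 1 = 1794, so the closed region contains I + B = 1794 + 15 = 1809 lattice points.

1809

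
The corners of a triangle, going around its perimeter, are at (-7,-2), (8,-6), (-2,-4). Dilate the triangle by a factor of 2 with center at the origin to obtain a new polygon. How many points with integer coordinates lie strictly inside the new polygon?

17

Using the shoelace formula, 2A = |((-7)·(-6) − 8·(-2)) + (8·(-4) − (-2)·(-6)) + ((-2)·(-2) − (-7)·(-4))| = 10, so the area is 5.
Summing gcd(|Δx|,|Δy|) over the edges gives the boundary count: gcd(15,4) + gcd(10,2) + gcd(5,2) = 1+2+1 = 4.
Scaling by 2 multiplies the area by 2² = 4 (so the new area is 20) and multiplies the boundary lattice-point count by 2, giving 8.
By Pick's theorem, the interior count of the dilated polygon is 20 − 8/2 + 1 = 17.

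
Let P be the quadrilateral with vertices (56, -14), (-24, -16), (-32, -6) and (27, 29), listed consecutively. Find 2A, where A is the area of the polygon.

4368

The shoelace formula gives twice the area as |[56·(-16) − (-24)·(-14)] + [(-24)·(-6) − (-32)·(-16)] + [(-32)·29 − 27·(-6)] + [27·(-14) − 56·29]| = 4368, so the area is 2184.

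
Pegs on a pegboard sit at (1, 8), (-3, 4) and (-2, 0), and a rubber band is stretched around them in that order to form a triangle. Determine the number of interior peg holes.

The shoelace formula gives twice the area as |[1·4 − (-3)·8] + [(-3)·0 − (-2)·4] + [(-2)·8 − 1·0]| = 20, so the area is 10.
Along each edge there are gcd(|Δx|,|Δy|)+1 lattice points, so counting each shared vertex once the boundary has gcd(4,4) + gcd(1,4) + gcd(3,8) = 4+1+1 = 6.
By Pick's theorem A = I + B/2 − 1, so I = 10 − 6/2 + 1 = 8.

8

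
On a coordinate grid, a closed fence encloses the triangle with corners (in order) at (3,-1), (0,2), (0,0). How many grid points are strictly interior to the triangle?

By the shoelace formula, twice the signed area is |(3·2 − 0·(-1)) + (0·0 − 0·2) + (0·(-1) − 3·0)| = 6, so the area is 3.
The number of boundary lattice points is Σ gcd(|Δx|,|Δy|) = gcd(3,3) + gcd(0,2) + gcd(3,1) = 3+2+1 = 6.
Pick's theorem gives I = A − B/2 + 1 = 3 − 6/2 + 1 = 1.

1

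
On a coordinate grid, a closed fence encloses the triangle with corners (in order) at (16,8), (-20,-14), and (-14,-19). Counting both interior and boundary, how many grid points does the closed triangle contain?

160

The shoelace formula gives twice the area as |(16·(-14) − (-20)·8) + ((-20)·(-19) − (-14)·(-14)) + ((-14)·8 − 16·(-19))| = 312, so the area is 156.
Summing gcd(|Δx|,|Δy|) over the edges gives the boundary count: gcd(36,22) + gcd(6,5) + gcd(30,27) = 2+1+3 = 6.
Pick's theorem gives I = A − B/2 + 1 = 156 − 6/2 + 1 = 154, so the closed region contains I + B = 154 + 6 = 160 lattice points.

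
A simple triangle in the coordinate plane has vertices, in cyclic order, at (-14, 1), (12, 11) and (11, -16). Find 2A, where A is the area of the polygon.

692

By the shoelace formula, twice the signed area is |((-14)·11 − 12·1) + (12·(-16) − 11·11) + (11·1 − (-14)·(-16))| = 692, so the area is 346.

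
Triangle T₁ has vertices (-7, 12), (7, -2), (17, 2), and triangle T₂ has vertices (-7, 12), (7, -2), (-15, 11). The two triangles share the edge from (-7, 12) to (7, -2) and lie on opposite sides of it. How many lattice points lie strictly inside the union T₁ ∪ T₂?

159

The union is the simple quadrilateral with vertices (-7, 12), (17, 2), (7, -2), (-15, 11) in order.
By the shoelace formula, twice the signed area is |[(-7)·2 − 17·12] + [17·(-2) − 7·2] + [7·11 − (-15)·(-2)] + [(-15)·12 − (-7)·11]| = 322, so the area is 161.
Along each edge there are gcd(|Δx|,|Δy|)+1 lattice points, so counting each shared vertex once the boundary has gcd(24,10) + gcd(10,4) + gcd(22,13) + gcd(8,1) = 2+2+1+1 = 6.
By Pick's theorem I = A − B/2 + 1 = 161 − 6/2 + 1 = 159.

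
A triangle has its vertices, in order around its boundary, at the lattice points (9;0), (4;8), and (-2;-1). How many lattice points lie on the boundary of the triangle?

The number of boundary lattice points is Σ gcd(|Δx|,|Δy|) = gcd(5,8) + gcd(6,9) + gcd(11,1) = 1+3+1 = 5.

5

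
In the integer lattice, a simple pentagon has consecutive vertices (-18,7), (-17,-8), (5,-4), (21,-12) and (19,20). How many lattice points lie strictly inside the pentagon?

Using the shoelace formula, 2A = |[(-18)·(-8) − (-17)·7] + [(-17)·(-4) − 5·(-8)] + [5·(-12) − 21·(-4)] + [21·20 − 19·(-12)] + [19·7 − (-18)·20]| = 1536, so the area is 768.
Along each edge there are gcd(|Δx|,|Δy|)+1 lattice points, so counting each shared vertex once the boundary has gcd(1,15) + gcd(22,4) + gcd(16,8) + gcd(2,32) + gcd(37,13) = 1+2+8+2+1 = 14.
By Pick's theorem A = I + B/2 − 1, so I = 768 − 14/2 + 1 = 762.

762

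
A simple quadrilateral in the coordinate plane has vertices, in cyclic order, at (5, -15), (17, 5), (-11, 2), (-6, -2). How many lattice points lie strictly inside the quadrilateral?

The shoelace formula gives twice the area as |(5·5 − 17·(-15)) + (17·2 − (-11)·5) + ((-11)·(-2) − (-6)·2) + ((-6)·(-15) − 5·(-2))| = 503, so the area is 251.5.
Along each edge there are gcd(|Δx|,|Δy|)+1 lattice points, so counting each shared vertex once the boundary has gcd(12,20) + gcd(28,3) + gcd(5,4) + gcd(11,13) = 4+1+1+1 = 7.
By Pick's theorem A = I + B/2 − 1, so I = 251.5 − 7/2 + 1 = 249.

249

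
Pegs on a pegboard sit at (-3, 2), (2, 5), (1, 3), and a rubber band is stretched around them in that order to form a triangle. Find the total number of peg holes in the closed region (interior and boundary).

6

The shoelace formula gives twice the area as |((-3)·5 − 2·2) + (2·3 − 1·5) + (1·2 − (-3)·3)| = 7, so the area is 3.5.
The number of boundary lattice points is Σ gcd(|Δx|,|Δy|) = gcd(5,3) + gcd(1,2) + gcd(4,1) = 1+1+1 = 3.
Pick's theorem gives I = A − B/2 + 1 = 3.5 − 3/2 + 1 = 3, so the closed region contains I + B = 3 + 3 = 6 lattice points.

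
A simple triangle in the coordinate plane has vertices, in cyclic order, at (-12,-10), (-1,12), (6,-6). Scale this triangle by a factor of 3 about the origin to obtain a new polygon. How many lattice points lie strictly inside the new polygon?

By the shoelace formula, twice the signed area is |[(-12)·12 − (-1)·(-10)] + [(-1)·(-6) − 6·12] + [6·(-10) − (-12)·(-6)]| = 352, so the area is 176.
Along each edge there are gcd(|Δx|,|Δy|)+1 lattice points, so counting each shared vertex once the boundary has gcd(11,22) + gcd(7,18) + gcd(18,4) = 11+1+2 = 14.
Scaling by 3 multiplies the area by 3² = 9 (so the new area is 1584) and multiplies the boundary lattice-point count by 3, giving 42.
By Pick's theorem, the interior count of the dilated polygon is 1584 − 42/2 + 1 = 1564.

1564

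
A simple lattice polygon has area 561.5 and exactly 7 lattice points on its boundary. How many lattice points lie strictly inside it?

Pick's theorem A = I + B/2 − 1 rearranges to I = A − B/2 + 1 = 561.5 − 7/2 + 1 = 559.

559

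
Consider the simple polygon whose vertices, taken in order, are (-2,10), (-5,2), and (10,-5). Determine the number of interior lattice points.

69

Using the shoelace formula, 2A = |((-2)·2 − (-5)·10) + ((-5)·(-5) − 10·2) + (10·10 − (-2)·(-5))| = 141, so the area is 141/2.
Summing gcd(|Δx|,|Δy|) over the edges gives the boundary count: gcd(3,8) + gcd(15,7) + gcd(12,15) = 1+1+3 = 5.
By Pick's theorem A = I + B/2 − 1, so I = 141/2 − 5/2 + 1 = 69.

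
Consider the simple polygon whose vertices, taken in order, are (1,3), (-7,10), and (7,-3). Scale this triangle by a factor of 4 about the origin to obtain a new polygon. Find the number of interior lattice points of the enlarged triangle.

Using the shoelace formula, 2A = |[1·10 − (-7)·3] + [(-7)·(-3) − 7·10] + [7·3 − 1·(-3)]| = 6, so the area is 3.
Along each edge there are gcd(|Δx|,|Δy|)+1 lattice points, so counting each shared vertex once the boundary has gcd(8,7) + gcd(14,13) + gcd(6,6) = 1+1+6 = 8.
Scaling by 4 multiplies the area by 4² = 16 (so the new area is 48) and multiplies the boundary lattice-point count by 4, giving 32.
By Pick's theorem, the interior count of the dilated polygon is 48 − 32/2 + 1 = 33.

33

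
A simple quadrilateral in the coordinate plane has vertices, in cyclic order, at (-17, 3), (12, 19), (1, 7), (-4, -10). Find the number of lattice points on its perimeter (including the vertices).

Summing gcd(|Δx|,|Δy|) over the edges gives the boundary count: gcd(29,16) + gcd(11,12) + gcd(5,17) + gcd(13,13) = 1+1+1+13 = 16.

16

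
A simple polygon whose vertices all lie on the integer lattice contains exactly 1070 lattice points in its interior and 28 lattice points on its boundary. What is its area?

1083

By Pick's theorem, A = I + B/2 − 1 = 1070 + 28/2 − 1 = 1083.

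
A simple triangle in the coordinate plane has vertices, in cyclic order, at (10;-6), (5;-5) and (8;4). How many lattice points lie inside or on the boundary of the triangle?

28

By the shoelace formula, twice the signed area is |(10·(-5) − 5·(-6)) + (5·4 − 8·(-5)) + (8·(-6) − 10·4)| = 48, so the area is 24.
Summing gcd(|Δx|,|Δy|) over the edges gives the boundary count: gcd(5,1) + gcd(3,9) + gcd(2,10) = 1+3+2 = 6.
Pick's theorem gives I = A − B/2 + 1 = 24 − 6/2 + 1 = 22, so the closed region contains I + B = 22 + 6 = 28 lattice points.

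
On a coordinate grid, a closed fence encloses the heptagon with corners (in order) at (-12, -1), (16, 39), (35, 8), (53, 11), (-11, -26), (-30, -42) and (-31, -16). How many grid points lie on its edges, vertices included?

The number of boundary lattice points is Σ gcd(|Δx|,|Δy|) = gcd(28,40) + gcd(19,31) + gcd(18,3) + gcd(64,37) + gcd(19,16) + gcd(1,26) + gcd(19,15) = 4+1+3+1+1+1+1 = 12.

12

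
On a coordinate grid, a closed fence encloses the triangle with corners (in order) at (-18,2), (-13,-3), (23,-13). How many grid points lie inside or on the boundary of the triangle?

70

The shoelace formula gives twice the area as |[(-18)·(-3) − (-13)·2] + [(-13)·(-13) − 23·(-3)] + [23·2 − (-18)·(-13)]| = 130, so the area is 65.
Along each edge there are gcd(|Δx|,|Δy|)+1 lattice points, so counting each shared vertex once the boundary has gcd(5,5) + gcd(36,10) + gcd(41,15) = 5+2+1 = 8.
Pick's theorem gives I = A − B/2 + 1 = 65 − 8/2 + 1 = 62, so the closed region contains I + B = 62 + 8 = 70 lattice points.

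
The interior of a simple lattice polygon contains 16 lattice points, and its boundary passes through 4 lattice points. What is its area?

17

By Pick's theorem, A = I + B/2 − 1 = 16 + 4/2 − 1 = 17.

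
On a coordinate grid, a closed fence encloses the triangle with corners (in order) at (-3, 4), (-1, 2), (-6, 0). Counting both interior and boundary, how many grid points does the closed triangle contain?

10

The shoelace formula gives twice the area as |[(-3)·2 − (-1)·4] + [(-1)·0 − (-6)·2] + [(-6)·4 − (-3)·0]| = 14, so the area is 7.
Summing gcd(|Δx|,|Δy|) over the edges gives the boundary count: gcd(2,2) + gcd(5,2) + gcd(3,4) = 2+1+1 = 4.
Pick's theorem gives I = A − B/2 + 1 = 7 − 4/2 + 1 = 6, so the closed region contains I + B = 6 + 4 = 10 lattice points.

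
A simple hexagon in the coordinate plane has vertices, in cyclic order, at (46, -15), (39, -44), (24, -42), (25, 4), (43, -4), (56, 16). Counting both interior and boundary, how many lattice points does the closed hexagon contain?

910

By the shoelace formula, twice the signed area is |(46·(-44) − 39·(-15)) + (39·(-42) − 24·(-44)) + (24·4 − 25·(-42)) + (25·(-4) − 43·4) + (43·16 − 56·(-4)) + (56·(-15) − 46·16)| = 1811, so the area is 1811/2.
Along each edge there are gcd(|Δx|,|Δy|)+1 lattice points, so counting each shared vertex once the boundary has gcd(7,29) + gcd(15,2) + gcd(1,46) + gcd(18,8) + gcd(13,20) + gcd(10,31) = 1+1+1+2+1+1 = 7.
Pick's theorem gives I = A − B/2 + 1 = 1811/2 − 7/2 + 1 = 903, so the closed region contains I + B = 903 + 7 = 910 lattice points.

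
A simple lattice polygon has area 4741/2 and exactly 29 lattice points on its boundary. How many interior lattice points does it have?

2357

From Pick's theorem, I = A − B/2 + 1 = 4741/2 − 29/2 + 1 = 2357.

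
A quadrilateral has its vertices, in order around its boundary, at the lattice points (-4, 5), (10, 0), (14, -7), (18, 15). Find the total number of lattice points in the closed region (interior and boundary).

By the shoelace formula, twice the signed area is |((-4)·0 − 10·5) + (10·(-7) − 14·0) + (14·15 − 18·(-7)) + (18·5 − (-4)·15)| = 366, so the area is 183.
Summing gcd(|Δx|,|Δy|) over the edges gives the boundary count: gcd(14,5) + gcd(4,7) + gcd(4,22) + gcd(22,10) = 1+1+2+2 = 6.
Pick's theorem gives I = A − B/2 + 1 = 183 − 6/2 + 1 = 181, so the closed region contains I + B = 181 + 6 = 187 lattice points.

187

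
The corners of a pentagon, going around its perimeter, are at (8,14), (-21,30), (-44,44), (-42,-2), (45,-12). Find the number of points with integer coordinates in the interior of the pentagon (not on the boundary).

The shoelace formula gives twice the area as |(8·30 − (-21)·14) + ((-21)·44 − (-44)·30) + ((-44)·(-2) − (-42)·44) + ((-42)·(-12) − 45·(-2)) + (45·14 − 8·(-12))| = 4186, so the area is 2093.
The number of boundary lattice points is Σ gcd(|Δx|,|Δy|) = gcd(29,16) + gcd(23,14) + gcd(2,46) + gcd(87,10) + gcd(37,26) = 1+1+2+1+1 = 6.
Pick's theorem gives I = A − B/2 + 1 = 2093 − 6/2 + 1 = 2091.

2091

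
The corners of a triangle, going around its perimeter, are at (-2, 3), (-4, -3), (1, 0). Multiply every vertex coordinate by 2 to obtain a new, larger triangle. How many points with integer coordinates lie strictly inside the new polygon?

By the shoelace formula, twice the signed area is |[(-2)·(-3) − (-4)·3] + [(-4)·0 − 1·(-3)] + [1·3 − (-2)·0]| = 24, so the area is 12.
The number of boundary lattice points is Σ gcd(|Δx|,|Δy|) = gcd(2,6) + gcd(5,3) + gcd(3,3) = 2+1+3 = 6.
Scaling by 2 multiplies the area by 2² = 4 (so the new area is 48) and multiplies the boundary lattice-point count by 2, giving 12.
By Pick's theorem, the interior count of the dilated polygon is 48 − 12/2 + 1 = 43.

43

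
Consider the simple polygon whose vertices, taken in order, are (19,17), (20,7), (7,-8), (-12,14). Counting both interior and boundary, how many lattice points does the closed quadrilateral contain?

445

The shoelace formula gives twice the area as |(19·7 − 20·17) + (20·(-8) − 7·7) + (7·14 − (-12)·(-8)) + ((-12)·17 − 19·14)| = 884, so the area is 442.
Along each edge there are gcd(|Δx|,|Δy|)+1 lattice points, so counting each shared vertex once the boundary has gcd(1,10) + gcd(13,15) + gcd(19,22) + gcd(31,3) = 1+1+1+1 = 4.
Pick's theorem gives I = A − B/2 + 1 = 442 − 4/2 + 1 = 441, so the closed region contains I + B = 441 + 4 = 445 lattice points.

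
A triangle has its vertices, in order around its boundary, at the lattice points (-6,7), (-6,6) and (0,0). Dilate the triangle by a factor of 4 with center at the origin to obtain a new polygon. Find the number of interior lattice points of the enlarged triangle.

33

Using the shoelace formula, 2A = |((-6)·6 − (-6)·7) + ((-6)·0 − 0·6) + (0·7 − (-6)·0)| = 6, so the area is 3.
The number of boundary lattice points is Σ gcd(|Δx|,|Δy|) = gcd(0,1) + gcd(6,6) + gcd(6,7) = 1+6+1 = 8.
Scaling by 4 multiplies the area by 4² = 16 (so the new area is 48) and multiplies the boundary lattice-point count by 4, giving 32.
By Pick's theorem, the interior count of the dilated polygon is 48 − 32/2 + 1 = 33.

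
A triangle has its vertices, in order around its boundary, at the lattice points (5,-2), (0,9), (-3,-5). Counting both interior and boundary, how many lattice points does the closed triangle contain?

By the shoelace formula, twice the signed area is |(5·9 − 0·(-2)) + (0·(-5) − (-3)·9) + ((-3)·(-2) − 5·(-5))| = 103, so the area is 51.5.
Along each edge there are gcd(|Δx|,|Δy|)+1 lattice points, so counting each shared vertex once the boundary has gcd(5,11) + gcd(3,14) + gcd(8,3) = 1+1+1 = 3.
Pick's theorem gives I = A − B/2 + 1 = 51.5 − 3/2 + 1 = 51, so the closed region contains I + B = 51 + 3 = 54 lattice points.

54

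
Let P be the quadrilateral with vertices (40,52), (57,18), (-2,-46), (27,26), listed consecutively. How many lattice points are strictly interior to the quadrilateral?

1623

Using the shoelace formula, 2A = |[40·18 − 57·52] + [57·(-46) − (-2)·18] + [(-2)·26 − 27·(-46)] + [27·52 − 40·26]| = 3276, so the area is 1638.
Summing gcd(|Δx|,|Δy|) over the edges gives the boundary count: gcd(17,34) + gcd(59,64) + gcd(29,72) + gcd(13,26) = 17+1+1+13 = 32.
By Pick's theorem A = I + B/2 − 1, so I = 1638 − 32/2 + 1 = 1623.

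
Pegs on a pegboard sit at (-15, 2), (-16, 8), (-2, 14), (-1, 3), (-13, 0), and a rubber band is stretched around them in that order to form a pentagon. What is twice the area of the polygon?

Using the shoelace formula, 2A = |((-15)·8 − (-16)·2) + ((-16)·14 − (-2)·8) + ((-2)·3 − (-1)·14) + ((-1)·0 − (-13)·3) + ((-13)·2 − (-15)·0)| = 275, so the area is 137.5.

275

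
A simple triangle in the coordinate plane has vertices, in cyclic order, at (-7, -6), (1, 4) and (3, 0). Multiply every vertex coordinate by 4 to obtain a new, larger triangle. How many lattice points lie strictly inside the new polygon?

405

Using the shoelace formula, 2A = |[(-7)·4 − 1·(-6)] + [1·0 − 3·4] + [3·(-6) − (-7)·0]| = 52, so the area is 26.
The number of boundary lattice points is Σ gcd(|Δx|,|Δy|) = gcd(8,10) + gcd(2,4) + gcd(10,6) = 2+2+2 = 6.
Scaling by 4 multiplies the area by 4² = 16 (so the new area is 416) and multiplies the boundary lattice-point count by 4, giving 24.
By Pick's theorem, the interior count of the dilated polygon is 416 − 24/2 + 1 = 405.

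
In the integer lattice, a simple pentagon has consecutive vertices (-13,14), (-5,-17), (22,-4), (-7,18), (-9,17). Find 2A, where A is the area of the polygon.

By the shoelace formula, twice the signed area is |[(-13)·(-17) − (-5)·14] + [(-5)·(-4) − 22·(-17)] + [22·18 − (-7)·(-4)] + [(-7)·17 − (-9)·18] + [(-9)·14 − (-13)·17]| = 1191, so the area is 595.5.

1191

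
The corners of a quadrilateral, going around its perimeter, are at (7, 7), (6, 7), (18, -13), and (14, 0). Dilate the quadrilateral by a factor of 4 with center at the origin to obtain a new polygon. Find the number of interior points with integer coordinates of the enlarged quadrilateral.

By the shoelace formula, twice the signed area is |[7·7 − 6·7] + [6·(-13) − 18·7] + [18·0 − 14·(-13)] + [14·7 − 7·0]| = 83, so the area is 41.5.
Along each edge there are gcd(|Δx|,|Δy|)+1 lattice points, so counting each shared vertex once the boundary has gcd(1,0) + gcd(12,20) + gcd(4,13) + gcd(7,7) = 1+4+1+7 = 13.
Scaling by 4 multiplies the area by 4² = 16 (so the new area is 664) and multiplies the boundary lattice-point count by 4, giving 52.
By Pick's theorem, the interior count of the dilated polygon is 664 − 52/2 + 1 = 639.

639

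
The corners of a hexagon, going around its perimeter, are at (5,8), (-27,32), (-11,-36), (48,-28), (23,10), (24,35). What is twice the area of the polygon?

5442

Using the shoelace formula, 2A = |(5·32 − (-27)·8) + ((-27)·(-36) − (-11)·32) + ((-11)·(-28) − 48·(-36)) + (48·10 − 23·(-28)) + (23·35 − 24·10) + (24·8 − 5·35)| = 5442, so the area is 2721.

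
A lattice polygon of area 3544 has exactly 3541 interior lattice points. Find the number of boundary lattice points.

8

Pick's theorem gives A = I + B/2 − 1, so B = 2(A − I + 1) = 2(3544 − 3541 + 1) = 8.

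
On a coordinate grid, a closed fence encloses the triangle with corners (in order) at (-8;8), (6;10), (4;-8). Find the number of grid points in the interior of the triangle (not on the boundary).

121

The shoelace formula gives twice the area as |((-8)·10 − 6·8) + (6·(-8) − 4·10) + (4·8 − (-8)·(-8))| = 248, so the area is 124.
The number of boundary lattice points is Σ gcd(|Δx|,|Δy|) = gcd(14,2) + gcd(2,18) + gcd(12,16) = 2+2+4 = 8.
Pick's theorem gives I = A − B/2 + 1 = 124 − 8/2 + 1 = 121.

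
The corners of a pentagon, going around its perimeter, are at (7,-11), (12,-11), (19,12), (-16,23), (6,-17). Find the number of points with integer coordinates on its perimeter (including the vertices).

Along each edge there are gcd(|Δx|,|Δy|)+1 lattice points, so counting each shared vertex once the boundary has gcd(5,0) + gcd(7,23) + gcd(35,11) + gcd(22,40) + gcd(1,6) = 5+1+1+2+1 = 10.

10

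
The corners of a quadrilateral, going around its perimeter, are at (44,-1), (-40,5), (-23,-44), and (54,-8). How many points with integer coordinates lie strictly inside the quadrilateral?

Using the shoelace formula, 2A = |(44·5 − (-40)·(-1)) + ((-40)·(-44) − (-23)·5) + ((-23)·(-8) − 54·(-44)) + (54·(-1) − 44·(-8))| = 4913, so the area is 2456.5.
The number of boundary lattice points is Σ gcd(|Δx|,|Δy|) = gcd(84,6) + gcd(17,49) + gcd(77,36) + gcd(10,7) = 6+1+1+1 = 9.
By Pick's theorem A = I + B/2 − 1, so I = 2456.5 − 9/2 + 1 = 2453.

2453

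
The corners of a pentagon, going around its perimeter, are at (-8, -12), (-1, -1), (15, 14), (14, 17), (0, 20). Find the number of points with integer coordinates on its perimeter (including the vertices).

12

The number of boundary lattice points is Σ gcd(|Δx|,|Δy|) = gcd(7,11) + gcd(16,15) + gcd(1,3) + gcd(14,3) + gcd(8,32) = 1+1+1+1+8 = 12.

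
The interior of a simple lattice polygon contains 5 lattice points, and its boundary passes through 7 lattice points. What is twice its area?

15

Pick's theorem states A = I + B/2 − 1, so A = 5 + 7/2 − 1 = 15/2.
Hence 2A = 15.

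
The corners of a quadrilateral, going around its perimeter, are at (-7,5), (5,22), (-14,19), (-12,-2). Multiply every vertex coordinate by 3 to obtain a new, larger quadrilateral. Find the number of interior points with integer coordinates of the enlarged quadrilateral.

The shoelace formula gives twice the area as |((-7)·22 − 5·5) + (5·19 − (-14)·22) + ((-14)·(-2) − (-12)·19) + ((-12)·5 − (-7)·(-2))| = 406, so the area is 203.
The number of boundary lattice points is Σ gcd(|Δx|,|Δy|) = gcd(12,17) + gcd(19,3) + gcd(2,21) + gcd(5,7) = 1+1+1+1 = 4.
Scaling by 3 multiplies the area by 3² = 9 (so the new area is 1827) and multiplies the boundary lattice-point count by 3, giving 12.
By Pick's theorem, the interior count of the dilated polygon is 1827 − 12/2 + 1 = 1822.

1822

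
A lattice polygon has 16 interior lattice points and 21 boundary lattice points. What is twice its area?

51

By Pick's theorem, A = I + B/2 − 1 = 16 + 21/2 − 1 = 51/2.
Hence 2A = 51.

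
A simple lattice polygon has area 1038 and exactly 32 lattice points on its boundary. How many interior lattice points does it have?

Pick's theorem A = I + B/2 − 1 rearranges to I = A − B/2 + 1 = 1038 − 32/2 + 1 = 1023.

1023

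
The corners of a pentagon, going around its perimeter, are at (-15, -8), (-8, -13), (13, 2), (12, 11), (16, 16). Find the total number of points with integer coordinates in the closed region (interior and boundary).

270

Using the shoelace formula, 2A = |[(-15)·(-13) − (-8)·(-8)] + [(-8)·2 − 13·(-13)] + [13·11 − 12·2] + [12·16 − 16·11] + [16·(-8) − (-15)·16]| = 531, so the area is 531/2.
Along each edge there are gcd(|Δx|,|Δy|)+1 lattice points, so counting each shared vertex once the boundary has gcd(7,5) + gcd(21,15) + gcd(1,9) + gcd(4,5) + gcd(31,24) = 1+3+1+1+1 = 7.
Pick's theorem gives I = A − B/2 + 1 = 531/2 − 7/2 + 1 = 263, so the closed region contains I + B = 263 + 7 = 270 lattice points.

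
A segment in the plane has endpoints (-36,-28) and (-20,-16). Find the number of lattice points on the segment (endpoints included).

5

The number of lattice points on a segment between lattice points is gcd(|Δx|,|Δy|) + 1 = gcd(16,12) + 1 = 4 + 1 = 5.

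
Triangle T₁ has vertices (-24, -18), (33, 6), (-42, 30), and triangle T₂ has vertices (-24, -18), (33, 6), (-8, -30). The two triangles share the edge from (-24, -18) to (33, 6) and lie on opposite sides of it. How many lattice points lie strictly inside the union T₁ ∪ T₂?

2112

The union is the simple quadrilateral with vertices (-24, -18), (-42, 30), (33, 6), (-8, -30) in order.
Using the shoelace formula, 2A = |[(-24)·30 − (-42)·(-18)] + [(-42)·6 − 33·30] + [33·(-30) − (-8)·6] + [(-8)·(-18) − (-24)·(-30)]| = 4236, so the area is 2118.
The number of boundary lattice points is Σ gcd(|Δx|,|Δy|) = gcd(18,48) + gcd(75,24) + gcd(41,36) + gcd(16,12) = 6+3+1+4 = 14.
By Pick's theorem I = A − B/2 + 1 = 2118 − 14/2 + 1 = 2112.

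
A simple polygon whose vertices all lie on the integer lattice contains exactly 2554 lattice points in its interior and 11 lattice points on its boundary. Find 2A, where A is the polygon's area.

5117

By Pick's theorem, A = I + B/2 − 1 = 2554 + 11/2 − 1 = 5117/2.
Hence 2A = 5117.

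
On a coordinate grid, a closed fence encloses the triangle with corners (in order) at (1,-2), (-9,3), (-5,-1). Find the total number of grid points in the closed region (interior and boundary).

By the shoelace formula, twice the signed area is |[1·3 − (-9)·(-2)] + [(-9)·(-1) − (-5)·3] + [(-5)·(-2) − 1·(-1)]| = 20, so the area is 10.
The number of boundary lattice points is Σ gcd(|Δx|,|Δy|) = gcd(10,5) + gcd(4,4) + gcd(6,1) = 5+4+1 = 10.
Pick's theorem gives I = A − B/2 + 1 = 10 − 10/2 + 1 = 6, so the closed region contains I + B = 6 + 10 = 16 lattice points.

16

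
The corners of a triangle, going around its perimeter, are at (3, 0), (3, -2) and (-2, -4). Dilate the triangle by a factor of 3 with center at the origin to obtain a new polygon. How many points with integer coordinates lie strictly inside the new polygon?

40

By the shoelace formula, twice the signed area is |(3·(-2) − 3·0) + (3·(-4) − (-2)·(-2)) + ((-2)·0 − 3·(-4))| = 10, so the area is 5.
The number of boundary lattice points is Σ gcd(|Δx|,|Δy|) = gcd(0,2) + gcd(5,2) + gcd(5,4) = 2+1+1 = 4.
Scaling by 3 multiplies the area by 3² = 9 (so the new area is 45) and multiplies the boundary lattice-point count by 3, giving 12.
By Pick's theorem, the interior count of the dilated polygon is 45 − 12/2 + 1 = 40.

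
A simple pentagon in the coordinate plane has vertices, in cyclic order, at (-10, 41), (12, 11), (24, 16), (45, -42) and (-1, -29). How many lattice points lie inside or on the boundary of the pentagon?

Using the shoelace formula, 2A = |[(-10)·11 − 12·41] + [12·16 − 24·11] + [24·(-42) − 45·16] + [45·(-29) − (-1)·(-42)] + [(-1)·41 − (-10)·(-29)]| = 4080, so the area is 2040.
The number of boundary lattice points is Σ gcd(|Δx|,|Δy|) = gcd(22,30) + gcd(12,5) + gcd(21,58) + gcd(46,13) + gcd(9,70) = 2+1+1+1+1 = 6.
Pick's theorem gives I = A − B/2 + 1 = 2040 − 6/2 + 1 = 2038, so the closed region contains I + B = 2038 + 6 = 2044 lattice points.

2044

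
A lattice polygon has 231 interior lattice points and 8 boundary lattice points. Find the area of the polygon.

Pick's theorem states A = I + B/2 − 1, so A = 231 + 8/2 − 1 = 234.

234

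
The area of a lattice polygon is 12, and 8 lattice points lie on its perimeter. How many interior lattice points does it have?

9

Pick's theorem A = I + B/2 − 1 rearranges to I = A − B/2 + 1 = 12 − 8/2 + 1 = 9.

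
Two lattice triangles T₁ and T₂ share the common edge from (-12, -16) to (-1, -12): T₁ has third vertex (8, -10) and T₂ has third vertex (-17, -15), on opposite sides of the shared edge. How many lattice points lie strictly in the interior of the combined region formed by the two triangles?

21

The union is the simple quadrilateral with vertices (-12, -16), (8, -10), (-1, -12), (-17, -15) in order.
The shoelace formula gives twice the area as |((-12)·(-10) − 8·(-16)) + (8·(-12) − (-1)·(-10)) + ((-1)·(-15) − (-17)·(-12)) + ((-17)·(-16) − (-12)·(-15))| = 45, so the area is 45/2.
Along each edge there are gcd(|Δx|,|Δy|)+1 lattice points, so counting each shared vertex once the boundary has gcd(20,6) + gcd(9,2) + gcd(16,3) + gcd(5,1) = 2+1+1+1 = 5.
By Pick's theorem I = A − B/2 + 1 = 45/2 − 5/2 + 1 = 21.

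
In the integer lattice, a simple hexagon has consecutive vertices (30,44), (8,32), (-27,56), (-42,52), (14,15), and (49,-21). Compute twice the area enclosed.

Using the shoelace formula, 2A = |[30·32 − 8·44] + [8·56 − (-27)·32] + [(-27)·52 − (-42)·56] + [(-42)·15 − 14·52] + [14·(-21) − 49·15] + [49·44 − 30·(-21)]| = 3267, so the area is 1633.5.

3267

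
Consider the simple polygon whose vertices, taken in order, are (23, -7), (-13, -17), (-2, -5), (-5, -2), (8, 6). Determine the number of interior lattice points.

337

Using the shoelace formula, 2A = |[23·(-17) − (-13)·(-7)] + [(-13)·(-5) − (-2)·(-17)] + [(-2)·(-2) − (-5)·(-5)] + [(-5)·6 − 8·(-2)] + [8·(-7) − 23·6]| = 680, so the area is 340.
Summing gcd(|Δx|,|Δy|) over the edges gives the boundary count: gcd(36,10) + gcd(11,12) + gcd(3,3) + gcd(13,8) + gcd(15,13) = 2+1+3+1+1 = 8.
Pick's theorem gives I = A − B/2 + 1 = 340 − 8/2 + 1 = 337.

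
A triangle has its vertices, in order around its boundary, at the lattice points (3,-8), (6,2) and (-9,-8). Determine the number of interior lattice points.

Using the shoelace formula, 2A = |(3·2 − 6·(-8)) + (6·(-8) − (-9)·2) + ((-9)·(-8) − 3·(-8))| = 120, so the area is 60.
The number of boundary lattice points is Σ gcd(|Δx|,|Δy|) = gcd(3,10) + gcd(15,10) + gcd(12,0) = 1+5+12 = 18.
By Pick's theorem A = I + B/2 − 1, so I = 60 − 18/2 + 1 = 52.

52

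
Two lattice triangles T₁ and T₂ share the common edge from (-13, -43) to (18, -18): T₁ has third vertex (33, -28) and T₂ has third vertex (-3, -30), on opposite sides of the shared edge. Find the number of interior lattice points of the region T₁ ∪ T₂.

The union is the simple quadrilateral with vertices (-13, -43), (33, -28), (18, -18), (-3, -30) in order.
The shoelace formula gives twice the area as |[(-13)·(-28) − 33·(-43)] + [33·(-18) − 18·(-28)] + [18·(-30) − (-3)·(-18)] + [(-3)·(-43) − (-13)·(-30)]| = 838, so the area is 419.
Summing gcd(|Δx|,|Δy|) over the edges gives the boundary count: gcd(46,15) + gcd(15,10) + gcd(21,12) + gcd(10,13) = 1+5+3+1 = 10.
By Pick's theorem I = A − B/2 + 1 = 419 − 10/2 + 1 = 415.

415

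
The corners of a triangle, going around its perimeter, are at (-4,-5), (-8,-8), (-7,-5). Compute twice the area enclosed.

The shoelace formula gives twice the area as |[(-4)·(-8) − (-8)·(-5)] + [(-8)·(-5) − (-7)·(-8)] + [(-7)·(-5) − (-4)·(-5)]| = 9, so the area is 9/2.

9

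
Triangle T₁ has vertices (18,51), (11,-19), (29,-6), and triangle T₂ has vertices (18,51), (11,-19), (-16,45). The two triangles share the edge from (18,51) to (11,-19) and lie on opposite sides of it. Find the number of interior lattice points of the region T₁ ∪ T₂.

The union is the simple quadrilateral with vertices (18,51), (29,-6), (11,-19), (-16,45) in order.
By the shoelace formula, twice the signed area is |[18·(-6) − 29·51] + [29·(-19) − 11·(-6)] + [11·45 − (-16)·(-19)] + [(-16)·51 − 18·45]| = 3507, so the area is 1753.5.
Along each edge there are gcd(|Δx|,|Δy|)+1 lattice points, so counting each shared vertex once the boundary has gcd(11,57) + gcd(18,13) + gcd(27,64) + gcd(34,6) = 1+1+1+2 = 5.
By Pick's theorem I = A − B/2 + 1 = 1753.5 − 5/2 + 1 = 1752.

1752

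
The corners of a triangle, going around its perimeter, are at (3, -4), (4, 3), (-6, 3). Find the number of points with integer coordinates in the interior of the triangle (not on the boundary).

By the shoelace formula, twice the signed area is |(3·3 − 4·(-4)) + (4·3 − (-6)·3) + ((-6)·(-4) − 3·3)| = 70, so the area is 35.
The number of boundary lattice points is Σ gcd(|Δx|,|Δy|) = gcd(1,7) + gcd(10,0) + gcd(9,7) = 1+10+1 = 12.
Pick's theorem gives I = A − B/2 + 1 = 35 − 12/2 + 1 = 30.

30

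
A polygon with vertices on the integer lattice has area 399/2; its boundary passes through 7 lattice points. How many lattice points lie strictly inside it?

197

From Pick's theorem, I = A − B/2 + 1 = 399/2 − 7/2 + 1 = 197.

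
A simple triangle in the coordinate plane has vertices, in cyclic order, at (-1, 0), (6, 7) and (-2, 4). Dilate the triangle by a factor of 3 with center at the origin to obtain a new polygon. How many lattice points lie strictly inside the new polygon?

145

Using the shoelace formula, 2A = |((-1)·7 − 6·0) + (6·4 − (-2)·7) + ((-2)·0 − (-1)·4)| = 35, so the area is 35/2.
Summing gcd(|Δx|,|Δy|) over the edges gives the boundary count: gcd(7,7) + gcd(8,3) + gcd(1,4) = 7+1+1 = 9.
Scaling by 3 multiplies the area by 3² = 9 (so the new area is 315/2) and multiplies the boundary lattice-point count by 3, giving 27.
By Pick's theorem, the interior count of the dilated polygon is 315/2 − 27/2 + 1 = 145.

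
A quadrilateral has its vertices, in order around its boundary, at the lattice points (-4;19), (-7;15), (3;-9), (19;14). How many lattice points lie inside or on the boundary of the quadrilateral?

364

The shoelace formula gives twice the area as |((-4)·15 − (-7)·19) + ((-7)·(-9) − 3·15) + (3·14 − 19·(-9)) + (19·19 − (-4)·14)| = 721, so the area is 721/2.
Summing gcd(|Δx|,|Δy|) over the edges gives the boundary count: gcd(3,4) + gcd(10,24) + gcd(16,23) + gcd(23,5) = 1+2+1+1 = 5.
Pick's theorem gives I = A − B/2 + 1 = 721/2 − 5/2 + 1 = 359, so the closed region contains I + B = 359 + 5 = 364 lattice points.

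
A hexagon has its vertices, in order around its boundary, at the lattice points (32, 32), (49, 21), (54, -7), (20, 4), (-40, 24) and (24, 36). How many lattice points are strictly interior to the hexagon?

1874

By the shoelace formula, twice the signed area is |[32·21 − 49·32] + [49·(-7) − 54·21] + [54·4 − 20·(-7)] + [20·24 − (-40)·4] + [(-40)·36 − 24·24] + [24·32 − 32·36]| = 3777, so the area is 3777/2.
The number of boundary lattice points is Σ gcd(|Δx|,|Δy|) = gcd(17,11) + gcd(5,28) + gcd(34,11) + gcd(60,20) + gcd(64,12) + gcd(8,4) = 1+1+1+20+4+4 = 31.
By Pick's theorem A = I + B/2 − 1, so I = 3777/2 − 31/2 + 1 = 1874.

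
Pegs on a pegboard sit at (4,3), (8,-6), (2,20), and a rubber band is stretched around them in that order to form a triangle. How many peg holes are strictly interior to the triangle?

The shoelace formula gives twice the area as |(4·(-6) − 8·3) + (8·20 − 2·(-6)) + (2·3 − 4·20)| = 50, so the area is 25.
Summing gcd(|Δx|,|Δy|) over the edges gives the boundary count: gcd(4,9) + gcd(6,26) + gcd(2,17) = 1+2+1 = 4.
By Pick's theorem A = I + B/2 − 1, so I = 25 − 4/2 + 1 = 24.

24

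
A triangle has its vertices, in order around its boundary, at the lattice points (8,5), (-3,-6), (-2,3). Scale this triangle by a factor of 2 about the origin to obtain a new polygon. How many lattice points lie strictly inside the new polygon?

The shoelace formula gives twice the area as |[8·(-6) − (-3)·5] + [(-3)·3 − (-2)·(-6)] + [(-2)·5 − 8·3]| = 88, so the area is 44.
Summing gcd(|Δx|,|Δy|) over the edges gives the boundary count: gcd(11,11) + gcd(1,9) + gcd(10,2) = 11+1+2 = 14.
Scaling by 2 multiplies the area by 2² = 4 (so the new area is 176) and multiplies the boundary lattice-point count by 2, giving 28.
By Pick's theorem, the interior count of the dilated polygon is 176 − 28/2 + 1 = 163.

163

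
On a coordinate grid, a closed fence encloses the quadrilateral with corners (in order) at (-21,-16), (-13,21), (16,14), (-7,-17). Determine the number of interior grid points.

The shoelace formula gives twice the area as |((-21)·21 − (-13)·(-16)) + ((-13)·14 − 16·21) + (16·(-17) − (-7)·14) + ((-7)·(-16) − (-21)·(-17))| = 1586, so the area is 793.
The number of boundary lattice points is Σ gcd(|Δx|,|Δy|) = gcd(8,37) + gcd(29,7) + gcd(23,31) + gcd(14,1) = 1+1+1+1 = 4.
Pick's theorem gives I = A − B/2 + 1 = 793 − 4/2 + 1 = 792.

792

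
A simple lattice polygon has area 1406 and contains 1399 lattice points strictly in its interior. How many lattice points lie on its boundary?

Pick's theorem gives A = I + B/2 − 1, so B = 2(A − I + 1) = 2(1406 − 1399 + 1) = 16.

16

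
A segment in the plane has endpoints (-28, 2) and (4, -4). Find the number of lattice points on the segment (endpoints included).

The number of lattice points on a segment between lattice points is gcd(|Δx|,|Δy|) + 1 = gcd(32,6) + 1 = 2 + 1 = 3.

3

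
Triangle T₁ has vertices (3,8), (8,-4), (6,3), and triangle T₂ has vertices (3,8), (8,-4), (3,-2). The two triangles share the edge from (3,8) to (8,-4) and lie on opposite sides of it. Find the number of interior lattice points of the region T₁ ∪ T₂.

25

The union is the simple quadrilateral with vertices (3,8), (6,3), (8,-4), (3,-2) in order.
Using the shoelace formula, 2A = |[3·3 − 6·8] + [6·(-4) − 8·3] + [8·(-2) − 3·(-4)] + [3·8 − 3·(-2)]| = 61, so the area is 30.5.
Summing gcd(|Δx|,|Δy|) over the edges gives the boundary count: gcd(3,5) + gcd(2,7) + gcd(5,2) + gcd(0,10) = 1+1+1+10 = 13.
By Pick's theorem I = A − B/2 + 1 = 30.5 − 13/2 + 1 = 25.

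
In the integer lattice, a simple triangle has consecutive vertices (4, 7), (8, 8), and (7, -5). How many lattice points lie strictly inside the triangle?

24

By the shoelace formula, twice the signed area is |[4·8 − 8·7] + [8·(-5) − 7·8] + [7·7 − 4·(-5)]| = 51, so the area is 25.5.
The number of boundary lattice points is Σ gcd(|Δx|,|Δy|) = gcd(4,1) + gcd(1,13) + gcd(3,12) = 1+1+3 = 5.
Pick's theorem gives I = A − B/2 + 1 = 25.5 − 5/2 + 1 = 24.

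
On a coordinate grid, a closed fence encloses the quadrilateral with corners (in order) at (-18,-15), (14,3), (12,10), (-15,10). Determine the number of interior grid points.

By the shoelace formula, twice the signed area is |[(-18)·3 − 14·(-15)] + [14·10 − 12·3] + [12·10 − (-15)·10] + [(-15)·(-15) − (-18)·10]| = 935, so the area is 467.5.
Along each edge there are gcd(|Δx|,|Δy|)+1 lattice points, so counting each shared vertex once the boundary has gcd(32,18) + gcd(2,7) + gcd(27,0) + gcd(3,25) = 2+1+27+1 = 31.
By Pick's theorem A = I + B/2 − 1, so I = 467.5 − 31/2 + 1 = 453.

453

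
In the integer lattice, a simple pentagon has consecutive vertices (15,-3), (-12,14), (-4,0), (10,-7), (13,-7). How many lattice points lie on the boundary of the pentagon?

15

Summing gcd(|Δx|,|Δy|) over the edges gives the boundary count: gcd(27,17) + gcd(8,14) + gcd(14,7) + gcd(3,0) + gcd(2,4) = 1+2+7+3+2 = 15.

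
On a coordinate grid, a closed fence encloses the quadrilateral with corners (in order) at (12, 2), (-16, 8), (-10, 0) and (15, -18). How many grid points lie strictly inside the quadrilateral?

315

By the shoelace formula, twice the signed area is |(12·8 − (-16)·2) + ((-16)·0 − (-10)·8) + ((-10)·(-18) − 15·0) + (15·2 − 12·(-18))| = 634, so the area is 317.
The number of boundary lattice points is Σ gcd(|Δx|,|Δy|) = gcd(28,6) + gcd(6,8) + gcd(25,18) + gcd(3,20) = 2+2+1+1 = 6.
By Pick's theorem A = I + B/2 − 1, so I = 317 − 6/2 + 1 = 315.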